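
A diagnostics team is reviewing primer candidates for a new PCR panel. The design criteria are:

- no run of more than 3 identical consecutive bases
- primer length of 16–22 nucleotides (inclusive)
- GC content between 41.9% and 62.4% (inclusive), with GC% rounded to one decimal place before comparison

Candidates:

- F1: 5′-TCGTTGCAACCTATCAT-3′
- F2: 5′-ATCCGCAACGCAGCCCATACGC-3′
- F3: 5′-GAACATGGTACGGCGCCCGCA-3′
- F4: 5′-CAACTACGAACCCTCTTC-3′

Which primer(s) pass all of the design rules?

F4 only.

F1 (17 nt, A=4 T=6 G=2 C=5): longest run = 2 ✓; length 17 ✓; GC 7/17 = 41.2%, outside 41.9–62.4% ✗ — fails.
F2 (22 nt, A=6 T=2 G=4 C=10): longest run = 3 ✓; length 22 ✓; GC 14/22 = 63.6%, outside 41.9–62.4% ✗ — fails.
F3 (21 nt, A=5 T=2 G=7 C=7): longest run = 3 ✓; length 21 ✓; GC 14/21 = 66.7%, outside 41.9–62.4% ✗ — fails.
F4 (18 nt, A=5 T=4 G=1 C=8): longest run = 3 ✓; length 18 ✓; GC 9/18 = 50.0% ✓ — passes.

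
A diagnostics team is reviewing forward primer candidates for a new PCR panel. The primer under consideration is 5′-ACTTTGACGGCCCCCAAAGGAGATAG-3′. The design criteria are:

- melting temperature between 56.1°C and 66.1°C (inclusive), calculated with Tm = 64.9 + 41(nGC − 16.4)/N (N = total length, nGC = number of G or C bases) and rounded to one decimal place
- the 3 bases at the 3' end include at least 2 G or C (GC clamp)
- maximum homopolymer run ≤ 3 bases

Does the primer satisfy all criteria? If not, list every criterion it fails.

Base counts: A=8, T=4, G=7, C=7 (length 26).
Tm: Tm = 64.9 + 41·(14 − 16.4)/26 = 61.1°C ✓
GC clamp: 3' end TAG has 1 G/C, need ≥2 ✗
homopolymer run: longest run = 5, exceeds 3 ✗

Fails: GC clamp, homopolymer run.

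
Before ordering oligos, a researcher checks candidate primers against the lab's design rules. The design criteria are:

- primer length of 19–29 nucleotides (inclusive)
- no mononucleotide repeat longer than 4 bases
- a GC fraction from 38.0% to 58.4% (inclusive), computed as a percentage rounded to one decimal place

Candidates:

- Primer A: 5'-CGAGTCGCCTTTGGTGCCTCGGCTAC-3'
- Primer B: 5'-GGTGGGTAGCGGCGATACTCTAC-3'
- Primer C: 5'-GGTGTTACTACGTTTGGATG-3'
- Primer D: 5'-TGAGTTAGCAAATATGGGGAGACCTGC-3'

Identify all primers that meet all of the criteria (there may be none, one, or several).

Primer C and Primer D.

Primer A (26 nt, A=2 T=7 G=8 C=9): length 26 ✓; longest run = 3 ✓; GC 17/26 = 65.4%, outside 38.0–58.4% ✗ — fails.
Primer B (23 nt, A=4 T=5 G=9 C=5): length 23 ✓; longest run = 3 ✓; GC 14/23 = 60.9%, outside 38.0–58.4% ✗ — fails.
Primer C (20 nt, A=3 T=8 G=7 C=2): length 20 ✓; longest run = 3 ✓; GC 9/20 = 45.0% ✓ — passes.
Primer D (27 nt, A=8 T=6 G=9 C=4): length 27 ✓; longest run = 4 ✓; GC 13/27 = 48.1% ✓ — passes.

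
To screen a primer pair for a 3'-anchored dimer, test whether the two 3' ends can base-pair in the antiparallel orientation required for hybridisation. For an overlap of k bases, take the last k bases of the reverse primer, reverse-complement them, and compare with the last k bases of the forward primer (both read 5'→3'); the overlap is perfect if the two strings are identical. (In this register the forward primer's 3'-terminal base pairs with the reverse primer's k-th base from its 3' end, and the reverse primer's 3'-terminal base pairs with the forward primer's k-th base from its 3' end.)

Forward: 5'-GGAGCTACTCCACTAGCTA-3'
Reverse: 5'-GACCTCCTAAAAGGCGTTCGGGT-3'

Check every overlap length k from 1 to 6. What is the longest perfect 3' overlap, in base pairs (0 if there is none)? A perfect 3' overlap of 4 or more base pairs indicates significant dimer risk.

Last 6 bases (5'→3') — forward …TAGCTA, reverse …TCGGGT.
Reverse complement of the reverse primer's last 6 bases: ACCCGA; its first k bases are the reverse complement of the reverse primer's last k bases, so a perfect k-base overlap needs the forward primer's last k bases to equal them.
Comparing (forward last k vs required): k=1: A vs A ✓; k=2: TA vs AC ✗; k=3: CTA vs ACC ✗; k=4: GCTA vs ACCC ✗; k=5: AGCTA vs ACCCG ✗; k=6: TAGCTA vs ACCCGA ✗.
Only k = 1 is perfect, so the longest perfect 3' overlap is 1.

Longest perfect overlap: 1 complementary base pair; below the dimer-risk threshold (threshold 4).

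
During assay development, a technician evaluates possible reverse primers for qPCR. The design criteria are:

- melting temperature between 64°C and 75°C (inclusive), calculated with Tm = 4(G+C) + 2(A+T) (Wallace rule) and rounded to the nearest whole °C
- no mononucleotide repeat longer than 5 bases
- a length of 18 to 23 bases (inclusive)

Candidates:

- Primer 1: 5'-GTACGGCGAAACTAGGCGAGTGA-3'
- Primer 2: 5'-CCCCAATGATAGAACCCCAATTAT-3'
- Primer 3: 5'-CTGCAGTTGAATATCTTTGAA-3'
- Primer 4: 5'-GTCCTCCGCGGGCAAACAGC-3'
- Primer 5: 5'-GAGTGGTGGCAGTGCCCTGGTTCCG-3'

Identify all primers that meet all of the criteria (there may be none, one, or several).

Primer 1 and Primer 4.

Primer 1 (23 nt, A=7 T=3 G=9 C=4): Tm = 2·10 + 4·13 = 72°C ✓; longest run = 3 ✓; length 23 ✓ — passes.
Primer 2 (24 nt, A=9 T=5 G=2 C=8): Tm = 2·14 + 4·10 = 68°C ✓; longest run = 4 ✓; length 24, outside 18–23 ✗ — fails.
Primer 3 (21 nt, A=6 T=8 G=4 C=3): Tm = 2·14 + 4·7 = 56°C, outside 64–75°C ✗; longest run = 3 ✓; length 21 ✓ — fails.
Primer 4 (20 nt, A=4 T=2 G=6 C=8): Tm = 2·6 + 4·14 = 68°C ✓; longest run = 3 ✓; length 20 ✓ — passes.
Primer 5 (25 nt, A=2 T=6 G=11 C=6): Tm = 2·8 + 4·17 = 84°C, outside 64–75°C ✗; longest run = 3 ✓; length 25, outside 18–23 ✗ — fails.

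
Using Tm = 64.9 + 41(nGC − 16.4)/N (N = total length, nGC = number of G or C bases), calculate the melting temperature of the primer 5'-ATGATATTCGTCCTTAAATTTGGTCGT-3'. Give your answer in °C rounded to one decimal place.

53.7°C

Base counts: A=6, T=12, G=5, C=4; G+C = 9, N = 27.
Tm = 64.9 + 41·(9 − 16.4)/27 = 64.9 + -303.40/27 = 53.7°C.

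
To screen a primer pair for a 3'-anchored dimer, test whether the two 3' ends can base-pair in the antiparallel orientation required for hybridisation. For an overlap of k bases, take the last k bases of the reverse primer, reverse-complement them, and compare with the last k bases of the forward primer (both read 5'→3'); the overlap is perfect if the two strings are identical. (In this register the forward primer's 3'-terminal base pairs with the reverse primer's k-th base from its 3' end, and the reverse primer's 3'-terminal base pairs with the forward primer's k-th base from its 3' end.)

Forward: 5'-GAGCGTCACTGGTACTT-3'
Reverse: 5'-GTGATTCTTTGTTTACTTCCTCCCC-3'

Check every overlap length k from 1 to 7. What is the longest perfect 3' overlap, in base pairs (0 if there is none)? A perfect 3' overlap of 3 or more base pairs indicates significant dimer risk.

Longest perfect overlap: 0 complementary base pairs; below the dimer-risk threshold (threshold 3).

Last 7 bases (5'→3') — forward …GGTACTT, reverse …CCTCCCC.
Reverse complement of the reverse primer's last 7 bases: GGGGAGG; its first k bases are the reverse complement of the reverse primer's last k bases, so a perfect k-base overlap needs the forward primer's last k bases to equal them.
Comparing (forward last k vs required): k=1: T vs G ✗; k=2: TT vs GG ✗; k=3: CTT vs GGG ✗; k=4: ACTT vs GGGG ✗; k=5: TACTT vs GGGGA ✗; k=6: GTACTT vs GGGGAG ✗; k=7: GGTACTT vs GGGGAGG ✗.
No overlap length from 1 to 7 is perfect, so the longest perfect 3' overlap is 0.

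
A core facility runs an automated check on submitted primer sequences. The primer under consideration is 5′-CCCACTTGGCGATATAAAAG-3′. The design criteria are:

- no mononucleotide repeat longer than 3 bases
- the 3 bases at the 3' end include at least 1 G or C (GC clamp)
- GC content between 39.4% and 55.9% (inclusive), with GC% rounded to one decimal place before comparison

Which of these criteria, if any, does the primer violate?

Fails: homopolymer run.

Base counts: A=7, T=4, G=4, C=5 (length 20).
homopolymer run: longest run = 4, exceeds 3 ✗
GC clamp: 3' end AAG has 1 G/C ✓
GC content: GC 9/20 = 45.0% ✓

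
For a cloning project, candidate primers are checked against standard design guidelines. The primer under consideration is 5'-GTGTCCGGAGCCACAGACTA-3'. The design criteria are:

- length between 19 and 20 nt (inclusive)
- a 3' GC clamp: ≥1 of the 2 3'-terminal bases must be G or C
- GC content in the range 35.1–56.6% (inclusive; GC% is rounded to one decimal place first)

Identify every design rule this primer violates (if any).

Base counts: A=5, T=3, G=6, C=6 (length 20).
length: length 20 ✓
GC clamp: 3' end TA has 0 G/C, need ≥1 ✗
GC content: GC 12/20 = 60.0%, outside 35.1–56.6% ✗

Fails: GC clamp, GC content.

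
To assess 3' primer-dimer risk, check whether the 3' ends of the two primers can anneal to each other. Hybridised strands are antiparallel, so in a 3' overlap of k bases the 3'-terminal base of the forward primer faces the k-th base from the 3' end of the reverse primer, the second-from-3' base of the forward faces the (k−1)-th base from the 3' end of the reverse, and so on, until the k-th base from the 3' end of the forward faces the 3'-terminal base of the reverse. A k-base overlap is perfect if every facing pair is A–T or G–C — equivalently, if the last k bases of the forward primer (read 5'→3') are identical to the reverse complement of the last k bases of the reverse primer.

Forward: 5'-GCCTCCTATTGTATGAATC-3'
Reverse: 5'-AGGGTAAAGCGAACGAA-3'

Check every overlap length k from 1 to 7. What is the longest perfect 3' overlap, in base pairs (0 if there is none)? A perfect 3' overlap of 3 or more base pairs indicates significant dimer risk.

Longest perfect overlap: 0 complementary base pairs; below the dimer-risk threshold (threshold 3).

Last 7 bases (5'→3') — forward …ATGAATC, reverse …GAACGAA.
Reverse complement of the reverse primer's last 7 bases: TTCGTTC; its first k bases are the reverse complement of the reverse primer's last k bases, so a perfect k-base overlap needs the forward primer's last k bases to equal them.
Comparing (forward last k vs required): k=1: C vs T ✗; k=2: TC vs TT ✗; k=3: ATC vs TTC ✗; k=4: AATC vs TTCG ✗; k=5: GAATC vs TTCGT ✗; k=6: TGAATC vs TTCGTT ✗; k=7: ATGAATC vs TTCGTTC ✗.
No overlap length from 1 to 7 is perfect, so the longest perfect 3' overlap is 0.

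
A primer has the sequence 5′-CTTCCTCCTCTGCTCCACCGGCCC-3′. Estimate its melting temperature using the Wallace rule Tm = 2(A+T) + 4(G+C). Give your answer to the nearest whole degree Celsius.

Base counts: A=1, T=6, G=3, C=14 (length 24).
Tm = 2·(1+6) + 4·(3+14) = 2·7 + 4·17 = 14 + 68 = 82°C.

82°C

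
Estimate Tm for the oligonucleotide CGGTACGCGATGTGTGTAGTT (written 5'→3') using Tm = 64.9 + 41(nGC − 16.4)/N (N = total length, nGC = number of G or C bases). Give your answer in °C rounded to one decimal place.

54.4°C

Base counts: A=3, T=7, G=8, C=3; G+C = 11, N = 21.
Tm = 64.9 + 41·(11 − 16.4)/21 = 64.9 + -221.40/21 = 54.4°C.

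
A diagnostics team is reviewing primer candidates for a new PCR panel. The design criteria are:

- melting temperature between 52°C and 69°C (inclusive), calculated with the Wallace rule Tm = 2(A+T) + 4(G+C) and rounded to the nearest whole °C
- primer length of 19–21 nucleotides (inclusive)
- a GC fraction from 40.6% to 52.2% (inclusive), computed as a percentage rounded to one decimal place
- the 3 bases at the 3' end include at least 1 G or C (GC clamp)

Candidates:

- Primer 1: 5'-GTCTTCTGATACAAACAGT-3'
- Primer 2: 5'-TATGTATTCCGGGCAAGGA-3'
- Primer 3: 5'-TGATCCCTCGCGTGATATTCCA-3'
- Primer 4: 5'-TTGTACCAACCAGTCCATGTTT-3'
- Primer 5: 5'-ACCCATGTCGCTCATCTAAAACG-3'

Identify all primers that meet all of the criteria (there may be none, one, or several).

Primer 2 only.

Primer 1 (19 nt, A=6 T=6 G=3 C=4): Tm = 2·12 + 4·7 = 52°C ✓; length 19 ✓; GC 7/19 = 36.8%, outside 40.6–52.2% ✗; 3' end AGT has 1 G/C ✓ — fails.
Primer 2 (19 nt, A=5 T=5 G=6 C=3): Tm = 2·10 + 4·9 = 56°C ✓; length 19 ✓; GC 9/19 = 47.4% ✓; 3' end GGA has 2 G/C ✓ — passes.
Primer 3 (22 nt, A=4 T=7 G=4 C=7): Tm = 2·11 + 4·11 = 66°C ✓; length 22, outside 19–21 ✗; GC 11/22 = 50.0% ✓; 3' end CCA has 2 G/C ✓ — fails.
Primer 4 (22 nt, A=5 T=8 G=3 C=6): Tm = 2·13 + 4·9 = 62°C ✓; length 22, outside 19–21 ✗; GC 9/22 = 40.9% ✓; 3' end TTT has 0 G/C, need ≥1 ✗ — fails.
Primer 5 (23 nt, A=7 T=5 G=3 C=8): Tm = 2·12 + 4·11 = 68°C ✓; length 23, outside 19–21 ✗; GC 11/23 = 47.8% ✓; 3' end ACG has 2 G/C ✓ — fails.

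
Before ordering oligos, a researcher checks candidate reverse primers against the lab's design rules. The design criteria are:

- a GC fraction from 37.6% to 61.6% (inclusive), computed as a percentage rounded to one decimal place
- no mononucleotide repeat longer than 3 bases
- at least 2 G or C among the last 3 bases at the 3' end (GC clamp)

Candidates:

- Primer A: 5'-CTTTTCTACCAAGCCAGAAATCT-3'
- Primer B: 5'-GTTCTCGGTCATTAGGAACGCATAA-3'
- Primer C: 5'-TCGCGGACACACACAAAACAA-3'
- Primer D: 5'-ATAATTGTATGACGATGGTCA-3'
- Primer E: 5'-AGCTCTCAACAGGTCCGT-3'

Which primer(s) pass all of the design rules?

Primer A (23 nt, A=7 T=7 G=2 C=7): GC 9/23 = 39.1% ✓; longest run = 4, exceeds 3 ✗; 3' end TCT has 1 G/C, need ≥2 ✗ — fails.
Primer B (25 nt, A=7 T=7 G=6 C=5): GC 11/25 = 44.0% ✓; longest run = 2 ✓; 3' end TAA has 0 G/C, need ≥2 ✗ — fails.
Primer C (21 nt, A=10 T=1 G=3 C=7): GC 10/21 = 47.6% ✓; longest run = 4, exceeds 3 ✗; 3' end CAA has 1 G/C, need ≥2 ✗ — fails.
Primer D (21 nt, A=7 T=7 G=5 C=2): GC 7/21 = 33.3%, outside 37.6–61.6% ✗; longest run = 2 ✓; 3' end TCA has 1 G/C, need ≥2 ✗ — fails.
Primer E (18 nt, A=4 T=4 G=4 C=6): GC 10/18 = 55.6% ✓; longest run = 2 ✓; 3' end CGT has 2 G/C ✓ — passes.

Primer E only.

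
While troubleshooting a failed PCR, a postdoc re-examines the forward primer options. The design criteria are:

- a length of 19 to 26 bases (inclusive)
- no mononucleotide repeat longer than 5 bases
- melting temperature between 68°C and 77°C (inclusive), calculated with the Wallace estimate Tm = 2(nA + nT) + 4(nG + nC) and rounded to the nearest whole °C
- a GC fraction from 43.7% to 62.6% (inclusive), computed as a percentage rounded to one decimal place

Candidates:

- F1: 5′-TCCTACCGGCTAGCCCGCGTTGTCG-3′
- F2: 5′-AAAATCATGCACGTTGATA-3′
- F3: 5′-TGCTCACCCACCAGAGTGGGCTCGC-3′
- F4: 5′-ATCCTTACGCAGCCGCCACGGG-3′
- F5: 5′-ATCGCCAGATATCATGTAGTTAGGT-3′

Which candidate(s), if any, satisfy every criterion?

None of the candidates satisfy all criteria.

F1 (25 nt, A=2 T=6 G=7 C=10): length 25 ✓; longest run = 3 ✓; Tm = 2·8 + 4·17 = 84°C, outside 68–77°C ✗; GC 17/25 = 68.0%, outside 43.7–62.6% ✗ — fails.
F2 (19 nt, A=8 T=5 G=3 C=3): length 19 ✓; longest run = 4 ✓; Tm = 2·13 + 4·6 = 50°C, outside 68–77°C ✗; GC 6/19 = 31.6%, outside 43.7–62.6% ✗ — fails.
F3 (25 nt, A=4 T=4 G=7 C=10): length 25 ✓; longest run = 3 ✓; Tm = 2·8 + 4·17 = 84°C, outside 68–77°C ✗; GC 17/25 = 68.0%, outside 43.7–62.6% ✗ — fails.
F4 (22 nt, A=4 T=3 G=6 C=9): length 22 ✓; longest run = 3 ✓; Tm = 2·7 + 4·15 = 74°C ✓; GC 15/22 = 68.2%, outside 43.7–62.6% ✗ — fails.
F5 (25 nt, A=7 T=8 G=6 C=4): length 25 ✓; longest run = 2 ✓; Tm = 2·15 + 4·10 = 70°C ✓; GC 10/25 = 40.0%, outside 43.7–62.6% ✗ — fails.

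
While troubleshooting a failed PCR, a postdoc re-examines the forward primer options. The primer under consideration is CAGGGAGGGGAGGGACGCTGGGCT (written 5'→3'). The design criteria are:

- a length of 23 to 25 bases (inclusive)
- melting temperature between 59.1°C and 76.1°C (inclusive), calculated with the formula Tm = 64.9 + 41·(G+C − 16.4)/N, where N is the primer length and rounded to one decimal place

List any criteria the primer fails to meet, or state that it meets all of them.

Base counts: A=4, T=2, G=14, C=4 (length 24).
length: length 24 ✓
Tm: Tm = 64.9 + 41·(18 − 16.4)/24 = 67.6°C ✓

Meets all criteria.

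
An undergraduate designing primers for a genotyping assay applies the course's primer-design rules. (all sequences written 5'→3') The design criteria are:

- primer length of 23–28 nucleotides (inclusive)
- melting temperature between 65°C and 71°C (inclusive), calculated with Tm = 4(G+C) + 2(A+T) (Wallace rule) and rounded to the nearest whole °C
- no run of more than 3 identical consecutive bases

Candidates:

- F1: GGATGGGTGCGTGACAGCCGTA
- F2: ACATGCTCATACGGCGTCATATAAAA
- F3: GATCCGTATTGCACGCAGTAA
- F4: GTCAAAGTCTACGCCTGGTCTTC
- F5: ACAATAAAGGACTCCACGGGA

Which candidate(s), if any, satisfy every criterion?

F4 only.

F1 (22 nt, A=4 T=4 G=10 C=4): length 22, outside 23–28 ✗; Tm = 2·8 + 4·14 = 72°C, outside 65–71°C ✗; longest run = 3 ✓ — fails.
F2 (26 nt, A=10 T=6 G=4 C=6): length 26 ✓; Tm = 2·16 + 4·10 = 72°C, outside 65–71°C ✗; longest run = 4, exceeds 3 ✗ — fails.
F3 (21 nt, A=6 T=5 G=5 C=5): length 21, outside 23–28 ✗; Tm = 2·11 + 4·10 = 62°C, outside 65–71°C ✗; longest run = 2 ✓ — fails.
F4 (23 nt, A=4 T=7 G=5 C=7): length 23 ✓; Tm = 2·11 + 4·12 = 70°C ✓; longest run = 3 ✓ — passes.
F5 (21 nt, A=9 T=2 G=5 C=5): length 21, outside 23–28 ✗; Tm = 2·11 + 4·10 = 62°C, outside 65–71°C ✗; longest run = 3 ✓ — fails.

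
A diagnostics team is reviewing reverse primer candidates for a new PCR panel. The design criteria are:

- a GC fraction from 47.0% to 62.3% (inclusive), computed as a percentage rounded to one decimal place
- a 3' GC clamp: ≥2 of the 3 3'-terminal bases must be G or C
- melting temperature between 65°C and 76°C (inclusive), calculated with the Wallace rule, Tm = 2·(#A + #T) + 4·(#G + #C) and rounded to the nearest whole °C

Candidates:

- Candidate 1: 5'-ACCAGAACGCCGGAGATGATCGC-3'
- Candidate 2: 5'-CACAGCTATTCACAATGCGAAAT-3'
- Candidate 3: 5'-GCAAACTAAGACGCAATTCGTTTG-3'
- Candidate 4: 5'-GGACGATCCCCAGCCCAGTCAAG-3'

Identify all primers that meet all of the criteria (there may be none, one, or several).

Candidate 1 only.

Candidate 1 (23 nt, A=7 T=2 G=7 C=7): GC 14/23 = 60.9% ✓; 3' end CGC has 3 G/C ✓; Tm = 2·9 + 4·14 = 74°C ✓ — passes.
Candidate 2 (23 nt, A=9 T=5 G=3 C=6): GC 9/23 = 39.1%, outside 47.0–62.3% ✗; 3' end AAT has 0 G/C, need ≥2 ✗; Tm = 2·14 + 4·9 = 64°C, outside 65–76°C ✗ — fails.
Candidate 3 (24 nt, A=8 T=6 G=5 C=5): GC 10/24 = 41.7%, outside 47.0–62.3% ✗; 3' end TTG has 1 G/C, need ≥2 ✗; Tm = 2·14 + 4·10 = 68°C ✓ — fails.
Candidate 4 (23 nt, A=6 T=2 G=6 C=9): GC 15/23 = 65.2%, outside 47.0–62.3% ✗; 3' end AAG has 1 G/C, need ≥2 ✗; Tm = 2·8 + 4·15 = 76°C ✓ — fails.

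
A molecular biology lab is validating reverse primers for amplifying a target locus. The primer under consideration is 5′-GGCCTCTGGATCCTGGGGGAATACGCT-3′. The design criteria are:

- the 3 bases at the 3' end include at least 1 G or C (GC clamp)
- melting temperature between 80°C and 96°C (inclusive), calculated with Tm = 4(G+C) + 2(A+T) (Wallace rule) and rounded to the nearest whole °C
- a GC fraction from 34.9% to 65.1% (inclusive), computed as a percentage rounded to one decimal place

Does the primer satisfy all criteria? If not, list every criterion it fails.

Base counts: A=4, T=6, G=10, C=7 (length 27).
GC clamp: 3' end GCT has 2 G/C ✓
Tm: Tm = 2·10 + 4·17 = 88°C ✓
GC content: GC 17/27 = 63.0% ✓

Meets all criteria.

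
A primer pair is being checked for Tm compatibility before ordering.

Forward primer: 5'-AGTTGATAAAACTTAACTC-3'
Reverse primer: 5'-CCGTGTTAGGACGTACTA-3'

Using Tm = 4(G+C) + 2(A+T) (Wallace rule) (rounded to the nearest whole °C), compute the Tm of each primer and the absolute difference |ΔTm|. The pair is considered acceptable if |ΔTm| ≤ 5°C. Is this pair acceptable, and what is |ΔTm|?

|ΔTm| = 6°C; the pair is not acceptable.

Forward: A=8 T=6 G=2 C=3 → Tm = 2·14 + 4·5 = 48°C.
Reverse: A=4 T=5 G=5 C=4 → Tm = 2·9 + 4·9 = 54°C.
|ΔTm| = |48 − 54| = 6°C, > 5°C.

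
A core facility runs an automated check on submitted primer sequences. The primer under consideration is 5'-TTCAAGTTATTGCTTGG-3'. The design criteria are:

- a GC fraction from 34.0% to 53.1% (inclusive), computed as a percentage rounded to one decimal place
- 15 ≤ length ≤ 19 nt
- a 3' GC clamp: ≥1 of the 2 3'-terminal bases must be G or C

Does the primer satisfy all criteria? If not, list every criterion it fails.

Meets all criteria.

Base counts: A=3, T=8, G=4, C=2 (length 17).
GC content: GC 6/17 = 35.3% ✓
length: length 17 ✓
GC clamp: 3' end GG has 2 G/C ✓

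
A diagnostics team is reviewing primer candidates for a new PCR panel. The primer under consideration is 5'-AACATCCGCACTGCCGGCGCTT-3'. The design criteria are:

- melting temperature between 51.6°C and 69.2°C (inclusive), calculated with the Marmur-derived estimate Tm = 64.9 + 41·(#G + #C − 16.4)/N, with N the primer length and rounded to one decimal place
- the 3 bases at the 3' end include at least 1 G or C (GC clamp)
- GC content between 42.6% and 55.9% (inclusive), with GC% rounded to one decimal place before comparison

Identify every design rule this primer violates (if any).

Fails: GC content.

Base counts: A=4, T=4, G=5, C=9 (length 22).
Tm: Tm = 64.9 + 41·(14 − 16.4)/22 = 60.4°C ✓
GC clamp: 3' end CTT has 1 G/C ✓
GC content: GC 14/22 = 63.6%, outside 42.6–55.9% ✗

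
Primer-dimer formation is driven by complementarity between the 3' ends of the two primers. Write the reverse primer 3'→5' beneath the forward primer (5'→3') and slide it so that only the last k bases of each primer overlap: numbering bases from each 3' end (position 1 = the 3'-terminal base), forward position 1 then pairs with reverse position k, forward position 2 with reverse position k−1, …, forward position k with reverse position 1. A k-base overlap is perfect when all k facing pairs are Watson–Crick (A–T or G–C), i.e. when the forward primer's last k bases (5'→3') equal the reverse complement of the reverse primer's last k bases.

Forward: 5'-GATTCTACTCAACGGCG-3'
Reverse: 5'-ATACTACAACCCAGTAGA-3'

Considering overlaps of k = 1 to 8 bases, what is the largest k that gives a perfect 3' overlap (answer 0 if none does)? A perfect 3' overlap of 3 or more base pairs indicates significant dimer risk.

Last 8 bases (5'→3') — forward …CAACGGCG, reverse …CCAGTAGA.
Reverse complement of the reverse primer's last 8 bases: TCTACTGG; its first k bases are the reverse complement of the reverse primer's last k bases, so a perfect k-base overlap needs the forward primer's last k bases to equal them.
Comparing (forward last k vs required): k=1: G vs T ✗; k=2: CG vs TC ✗; k=3: GCG vs TCT ✗; k=4: GGCG vs TCTA ✗; k=5: CGGCG vs TCTAC ✗; k=6: ACGGCG vs TCTACT ✗; k=7: AACGGCG vs TCTACTG ✗; k=8: CAACGGCG vs TCTACTGG ✗.
No overlap length from 1 to 8 is perfect, so the longest perfect 3' overlap is 0.

Longest perfect overlap: 0 complementary base pairs; below the dimer-risk threshold (threshold 3).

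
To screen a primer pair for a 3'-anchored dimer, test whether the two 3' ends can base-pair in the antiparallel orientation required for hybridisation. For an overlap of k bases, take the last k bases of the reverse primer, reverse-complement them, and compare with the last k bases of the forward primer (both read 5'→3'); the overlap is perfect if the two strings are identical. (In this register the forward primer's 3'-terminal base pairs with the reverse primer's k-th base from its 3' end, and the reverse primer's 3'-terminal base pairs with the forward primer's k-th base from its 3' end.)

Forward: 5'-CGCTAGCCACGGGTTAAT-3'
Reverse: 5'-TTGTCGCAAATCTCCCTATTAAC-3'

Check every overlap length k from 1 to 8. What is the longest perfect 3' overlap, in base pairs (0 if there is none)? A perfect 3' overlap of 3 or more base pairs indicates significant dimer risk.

Last 8 bases (5'→3') — forward …GGGTTAAT, reverse …CTATTAAC.
Reverse complement of the reverse primer's last 8 bases: GTTAATAG; its first k bases are the reverse complement of the reverse primer's last k bases, so a perfect k-base overlap needs the forward primer's last k bases to equal them.
Comparing (forward last k vs required): k=1: T vs G ✗; k=2: AT vs GT ✗; k=3: AAT vs GTT ✗; k=4: TAAT vs GTTA ✗; k=5: TTAAT vs GTTAA ✗; k=6: GTTAAT vs GTTAAT ✓; k=7: GGTTAAT vs GTTAATA ✗; k=8: GGGTTAAT vs GTTAATAG ✗.
Only k = 6 is perfect, so the longest perfect 3' overlap is 6.

Longest perfect overlap: 6 complementary base pairs; significant dimer risk (threshold 3).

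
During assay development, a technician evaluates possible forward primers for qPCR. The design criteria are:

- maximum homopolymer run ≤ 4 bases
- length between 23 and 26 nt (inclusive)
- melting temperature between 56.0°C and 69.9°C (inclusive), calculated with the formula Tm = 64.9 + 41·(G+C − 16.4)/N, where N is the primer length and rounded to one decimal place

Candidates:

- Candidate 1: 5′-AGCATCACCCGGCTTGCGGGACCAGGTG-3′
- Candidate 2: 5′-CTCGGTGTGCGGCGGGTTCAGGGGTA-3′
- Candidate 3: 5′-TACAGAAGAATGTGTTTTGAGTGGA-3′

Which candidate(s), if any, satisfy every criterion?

Candidate 2 only.

Candidate 1 (28 nt, A=5 T=4 G=10 C=9): longest run = 3 ✓; length 28, outside 23–26 ✗; Tm = 64.9 + 41·(19 − 16.4)/28 = 68.7°C ✓ — fails.
Candidate 2 (26 nt, A=2 T=6 G=13 C=5): longest run = 4 ✓; length 26 ✓; Tm = 64.9 + 41·(18 − 16.4)/26 = 67.4°C ✓ — passes.
Candidate 3 (25 nt, A=8 T=8 G=8 C=1): longest run = 4 ✓; length 25 ✓; Tm = 64.9 + 41·(9 − 16.4)/25 = 52.8°C, outside 56.0–69.9°C ✗ — fails.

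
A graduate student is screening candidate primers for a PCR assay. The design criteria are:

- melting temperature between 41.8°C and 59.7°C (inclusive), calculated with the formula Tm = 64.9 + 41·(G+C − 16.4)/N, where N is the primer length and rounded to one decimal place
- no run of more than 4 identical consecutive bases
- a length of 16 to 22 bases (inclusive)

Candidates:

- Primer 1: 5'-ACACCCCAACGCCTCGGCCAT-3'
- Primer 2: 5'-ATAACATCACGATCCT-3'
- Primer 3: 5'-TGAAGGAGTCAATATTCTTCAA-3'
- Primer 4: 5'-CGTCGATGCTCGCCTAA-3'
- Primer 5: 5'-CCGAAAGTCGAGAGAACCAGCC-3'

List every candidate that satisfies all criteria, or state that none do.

Primer 3, Primer 4 and Primer 5.

Primer 1 (21 nt, A=5 T=2 G=3 C=11): Tm = 64.9 + 41·(14 − 16.4)/21 = 60.2°C, outside 41.8–59.7°C ✗; longest run = 4 ✓; length 21 ✓ — fails.
Primer 2 (16 nt, A=6 T=4 G=1 C=5): Tm = 64.9 + 41·(6 − 16.4)/16 = 38.3°C, outside 41.8–59.7°C ✗; longest run = 2 ✓; length 16 ✓ — fails.
Primer 3 (22 nt, A=8 T=7 G=4 C=3): Tm = 64.9 + 41·(7 − 16.4)/22 = 47.4°C ✓; longest run = 2 ✓; length 22 ✓ — passes.
Primer 4 (17 nt, A=3 T=4 G=4 C=6): Tm = 64.9 + 41·(10 − 16.4)/17 = 49.5°C ✓; longest run = 2 ✓; length 17 ✓ — passes.
Primer 5 (22 nt, A=8 T=1 G=6 C=7): Tm = 64.9 + 41·(13 − 16.4)/22 = 58.6°C ✓; longest run = 3 ✓; length 22 ✓ — passes.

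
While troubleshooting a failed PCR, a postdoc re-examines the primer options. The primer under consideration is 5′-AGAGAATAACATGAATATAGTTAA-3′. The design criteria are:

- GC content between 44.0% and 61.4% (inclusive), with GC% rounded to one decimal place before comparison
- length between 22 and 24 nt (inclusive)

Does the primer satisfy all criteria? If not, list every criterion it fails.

Base counts: A=13, T=6, G=4, C=1 (length 24).
GC content: GC 5/24 = 20.8%, outside 44.0–61.4% ✗
length: length 24 ✓

Fails: GC content.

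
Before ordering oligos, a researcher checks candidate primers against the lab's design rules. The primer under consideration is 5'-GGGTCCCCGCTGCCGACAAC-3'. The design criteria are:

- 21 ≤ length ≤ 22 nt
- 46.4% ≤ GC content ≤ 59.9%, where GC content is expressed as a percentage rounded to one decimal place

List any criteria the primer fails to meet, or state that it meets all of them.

Fails: length, GC content.

Base counts: A=3, T=2, G=6, C=9 (length 20).
length: length 20, outside 21–22 ✗
GC content: GC 15/20 = 75.0%, outside 46.4–59.9% ✗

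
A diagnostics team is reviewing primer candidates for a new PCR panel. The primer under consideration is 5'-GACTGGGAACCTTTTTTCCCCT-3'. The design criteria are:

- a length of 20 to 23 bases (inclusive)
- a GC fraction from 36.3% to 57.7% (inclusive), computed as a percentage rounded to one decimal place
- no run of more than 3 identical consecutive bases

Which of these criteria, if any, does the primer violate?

Base counts: A=3, T=8, G=4, C=7 (length 22).
length: length 22 ✓
GC content: GC 11/22 = 50.0% ✓
homopolymer run: longest run = 6, exceeds 3 ✗

Fails: homopolymer run.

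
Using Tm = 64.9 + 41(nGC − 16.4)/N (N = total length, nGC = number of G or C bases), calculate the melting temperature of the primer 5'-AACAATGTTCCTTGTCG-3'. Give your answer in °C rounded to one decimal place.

Base counts: A=4, T=6, G=3, C=4; G+C = 7, N = 17.
Tm = 64.9 + 41·(7 − 16.4)/17 = 64.9 + -385.40/17 = 42.2°C.

42.2°C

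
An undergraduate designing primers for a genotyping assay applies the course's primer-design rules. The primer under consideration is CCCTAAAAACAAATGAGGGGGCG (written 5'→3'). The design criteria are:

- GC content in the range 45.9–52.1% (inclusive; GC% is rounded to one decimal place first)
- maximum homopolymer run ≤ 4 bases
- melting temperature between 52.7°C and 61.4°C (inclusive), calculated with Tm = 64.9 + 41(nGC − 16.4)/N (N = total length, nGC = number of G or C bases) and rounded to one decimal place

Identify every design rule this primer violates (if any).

Base counts: A=9, T=2, G=7, C=5 (length 23).
GC content: GC 12/23 = 52.2%, outside 45.9–52.1% ✗
homopolymer run: longest run = 5, exceeds 4 ✗
Tm: Tm = 64.9 + 41·(12 − 16.4)/23 = 57.1°C ✓

Fails: GC content, homopolymer run.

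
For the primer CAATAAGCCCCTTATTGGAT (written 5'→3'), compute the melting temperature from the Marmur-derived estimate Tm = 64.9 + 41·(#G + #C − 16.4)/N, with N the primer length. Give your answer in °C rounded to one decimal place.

47.7°C

Base counts: A=6, T=6, G=3, C=5; G+C = 8, N = 20.
Tm = 64.9 + 41·(8 − 16.4)/20 = 64.9 + -344.40/20 = 47.7°C.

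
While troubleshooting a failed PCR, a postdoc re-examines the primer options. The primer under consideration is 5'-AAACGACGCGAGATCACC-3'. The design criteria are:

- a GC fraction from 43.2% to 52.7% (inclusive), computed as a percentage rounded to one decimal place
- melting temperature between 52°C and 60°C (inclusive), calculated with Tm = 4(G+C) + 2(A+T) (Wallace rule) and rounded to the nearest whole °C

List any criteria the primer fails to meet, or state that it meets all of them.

Fails: GC content.

Base counts: A=7, T=1, G=4, C=6 (length 18).
GC content: GC 10/18 = 55.6%, outside 43.2–52.7% ✗
Tm: Tm = 2·8 + 4·10 = 56°C ✓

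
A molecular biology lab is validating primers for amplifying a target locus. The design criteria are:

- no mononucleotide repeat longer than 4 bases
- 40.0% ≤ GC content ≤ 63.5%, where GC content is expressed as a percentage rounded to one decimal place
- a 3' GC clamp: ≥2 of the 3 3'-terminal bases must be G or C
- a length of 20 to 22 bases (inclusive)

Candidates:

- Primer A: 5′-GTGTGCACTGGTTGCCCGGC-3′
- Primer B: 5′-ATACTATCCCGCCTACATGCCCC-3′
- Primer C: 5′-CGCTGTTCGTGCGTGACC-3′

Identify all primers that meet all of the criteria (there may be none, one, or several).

None of the candidates satisfy all criteria.

Primer A (20 nt, A=1 T=5 G=8 C=6): longest run = 3 ✓; GC 14/20 = 70.0%, outside 40.0–63.5% ✗; 3' end GGC has 3 G/C ✓; length 20 ✓ — fails.
Primer B (23 nt, A=5 T=5 G=2 C=11): longest run = 4 ✓; GC 13/23 = 56.5% ✓; 3' end CCC has 3 G/C ✓; length 23, outside 20–22 ✗ — fails.
Primer C (18 nt, A=1 T=5 G=6 C=6): longest run = 2 ✓; GC 12/18 = 66.7%, outside 40.0–63.5% ✗; 3' end ACC has 2 G/C ✓; length 18, outside 20–22 ✗ — fails.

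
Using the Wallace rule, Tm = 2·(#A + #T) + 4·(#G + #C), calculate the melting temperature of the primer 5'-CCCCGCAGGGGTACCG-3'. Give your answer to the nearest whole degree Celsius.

58°C

Base counts: A=2, T=1, G=6, C=7 (length 16).
Tm = 2·(2+1) + 4·(6+7) = 2·3 + 4·13 = 6 + 52 = 58°C.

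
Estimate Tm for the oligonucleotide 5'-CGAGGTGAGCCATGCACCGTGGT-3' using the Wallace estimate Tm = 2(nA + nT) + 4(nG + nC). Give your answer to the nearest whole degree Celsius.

Base counts: A=4, T=4, G=9, C=6 (length 23).
Tm = 2·(4+4) + 4·(9+6) = 2·8 + 4·15 = 16 + 60 = 76°C.

76°C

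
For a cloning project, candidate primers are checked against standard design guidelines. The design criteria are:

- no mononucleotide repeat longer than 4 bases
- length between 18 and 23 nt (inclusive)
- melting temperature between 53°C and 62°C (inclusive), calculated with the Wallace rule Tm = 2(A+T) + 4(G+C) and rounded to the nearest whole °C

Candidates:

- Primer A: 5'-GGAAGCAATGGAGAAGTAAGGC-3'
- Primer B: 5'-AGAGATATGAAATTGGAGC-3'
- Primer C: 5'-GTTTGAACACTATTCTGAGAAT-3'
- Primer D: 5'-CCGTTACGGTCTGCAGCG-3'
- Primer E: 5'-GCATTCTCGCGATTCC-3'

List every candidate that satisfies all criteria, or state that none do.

Primer C and Primer D.

Primer A (22 nt, A=9 T=2 G=9 C=2): longest run = 2 ✓; length 22 ✓; Tm = 2·11 + 4·11 = 66°C, outside 53–62°C ✗ — fails.
Primer B (19 nt, A=8 T=4 G=6 C=1): longest run = 3 ✓; length 19 ✓; Tm = 2·12 + 4·7 = 52°C, outside 53–62°C ✗ — fails.
Primer C (22 nt, A=7 T=8 G=4 C=3): longest run = 3 ✓; length 22 ✓; Tm = 2·15 + 4·7 = 58°C ✓ — passes.
Primer D (18 nt, A=2 T=4 G=6 C=6): longest run = 2 ✓; length 18 ✓; Tm = 2·6 + 4·12 = 60°C ✓ — passes.
Primer E (16 nt, A=2 T=5 G=3 C=6): longest run = 2 ✓; length 16, outside 18–23 ✗; Tm = 2·7 + 4·9 = 50°C, outside 53–62°C ✗ — fails.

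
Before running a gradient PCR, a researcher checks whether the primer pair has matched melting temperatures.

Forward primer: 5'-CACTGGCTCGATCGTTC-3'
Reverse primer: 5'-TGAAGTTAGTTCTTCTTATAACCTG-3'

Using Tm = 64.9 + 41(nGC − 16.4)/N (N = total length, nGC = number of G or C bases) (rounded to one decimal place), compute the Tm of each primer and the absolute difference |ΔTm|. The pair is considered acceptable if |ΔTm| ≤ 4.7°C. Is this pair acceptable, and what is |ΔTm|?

Forward: G+C = 10, N = 17 → Tm = 64.9 + 41·(10 − 16.4)/17 = 49.5°C.
Reverse: G+C = 8, N = 25 → Tm = 64.9 + 41·(8 − 16.4)/25 = 51.1°C.
|ΔTm| = |49.5 − 51.1| = 1.6°C, ≤ 4.7°C.

|ΔTm| = 1.6°C; the pair is acceptable.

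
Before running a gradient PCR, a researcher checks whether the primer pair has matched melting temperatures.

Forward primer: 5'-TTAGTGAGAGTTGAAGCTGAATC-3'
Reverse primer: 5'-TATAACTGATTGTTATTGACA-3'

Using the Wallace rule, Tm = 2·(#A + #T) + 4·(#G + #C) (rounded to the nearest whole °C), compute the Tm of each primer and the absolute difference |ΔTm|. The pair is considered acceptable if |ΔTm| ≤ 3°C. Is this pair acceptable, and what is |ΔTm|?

Forward: A=7 T=7 G=7 C=2 → Tm = 2·14 + 4·9 = 64°C.
Reverse: A=7 T=9 G=3 C=2 → Tm = 2·16 + 4·5 = 52°C.
|ΔTm| = |64 − 52| = 12°C, > 3°C.

|ΔTm| = 12°C; the pair is not acceptable.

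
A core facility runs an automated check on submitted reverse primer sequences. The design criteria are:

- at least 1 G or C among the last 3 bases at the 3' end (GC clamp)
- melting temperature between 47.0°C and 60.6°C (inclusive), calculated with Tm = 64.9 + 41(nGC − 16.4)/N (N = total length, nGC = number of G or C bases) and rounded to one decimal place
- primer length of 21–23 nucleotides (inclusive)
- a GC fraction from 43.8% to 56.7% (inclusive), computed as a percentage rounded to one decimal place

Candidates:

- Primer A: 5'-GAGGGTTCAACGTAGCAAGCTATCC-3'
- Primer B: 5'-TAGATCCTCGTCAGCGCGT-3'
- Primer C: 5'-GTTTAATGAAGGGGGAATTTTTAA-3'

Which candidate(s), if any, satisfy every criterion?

None of the candidates satisfy all criteria.

Primer A (25 nt, A=7 T=5 G=7 C=6): 3' end TCC has 2 G/C ✓; Tm = 64.9 + 41·(13 − 16.4)/25 = 59.3°C ✓; length 25, outside 21–23 ✗; GC 13/25 = 52.0% ✓ — fails.
Primer B (19 nt, A=3 T=5 G=5 C=6): 3' end CGT has 2 G/C ✓; Tm = 64.9 + 41·(11 − 16.4)/19 = 53.2°C ✓; length 19, outside 21–23 ✗; GC 11/19 = 57.9%, outside 43.8–56.7% ✗ — fails.
Primer C (24 nt, A=8 T=9 G=7 C=0): 3' end TAA has 0 G/C, need ≥1 ✗; Tm = 64.9 + 41·(7 − 16.4)/24 = 48.8°C ✓; length 24, outside 21–23 ✗; GC 7/24 = 29.2%, outside 43.8–56.7% ✗ — fails.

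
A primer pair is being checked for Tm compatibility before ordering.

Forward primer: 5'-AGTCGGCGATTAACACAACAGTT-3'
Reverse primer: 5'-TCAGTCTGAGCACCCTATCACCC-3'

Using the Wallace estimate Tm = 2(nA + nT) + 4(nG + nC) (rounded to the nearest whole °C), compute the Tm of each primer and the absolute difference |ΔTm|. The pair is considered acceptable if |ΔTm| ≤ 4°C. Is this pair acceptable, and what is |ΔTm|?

|ΔTm| = 6°C; the pair is not acceptable.

Forward: A=8 T=5 G=5 C=5 → Tm = 2·13 + 4·10 = 66°C.
Reverse: A=5 T=5 G=3 C=10 → Tm = 2·10 + 4·13 = 72°C.
|ΔTm| = |66 − 72| = 6°C, > 4°C.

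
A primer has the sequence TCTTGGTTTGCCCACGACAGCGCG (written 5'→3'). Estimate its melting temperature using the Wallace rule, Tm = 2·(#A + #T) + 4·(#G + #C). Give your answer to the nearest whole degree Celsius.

78°C

Base counts: A=3, T=6, G=7, C=8 (length 24).
Tm = 2·(3+6) + 4·(7+8) = 2·9 + 4·15 = 18 + 60 = 78°C.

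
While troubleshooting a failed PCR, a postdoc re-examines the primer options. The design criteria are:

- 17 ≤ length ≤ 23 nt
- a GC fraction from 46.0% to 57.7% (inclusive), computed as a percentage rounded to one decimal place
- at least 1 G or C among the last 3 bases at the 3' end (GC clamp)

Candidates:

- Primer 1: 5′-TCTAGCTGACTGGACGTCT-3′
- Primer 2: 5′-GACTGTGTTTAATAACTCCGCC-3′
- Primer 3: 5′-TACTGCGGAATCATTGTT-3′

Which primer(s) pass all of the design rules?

Primer 1 only.

Primer 1 (19 nt, A=3 T=6 G=5 C=5): length 19 ✓; GC 10/19 = 52.6% ✓; 3' end TCT has 1 G/C ✓ — passes.
Primer 2 (22 nt, A=5 T=7 G=4 C=6): length 22 ✓; GC 10/22 = 45.5%, outside 46.0–57.7% ✗; 3' end GCC has 3 G/C ✓ — fails.
Primer 3 (18 nt, A=4 T=7 G=4 C=3): length 18 ✓; GC 7/18 = 38.9%, outside 46.0–57.7% ✗; 3' end GTT has 1 G/C ✓ — fails.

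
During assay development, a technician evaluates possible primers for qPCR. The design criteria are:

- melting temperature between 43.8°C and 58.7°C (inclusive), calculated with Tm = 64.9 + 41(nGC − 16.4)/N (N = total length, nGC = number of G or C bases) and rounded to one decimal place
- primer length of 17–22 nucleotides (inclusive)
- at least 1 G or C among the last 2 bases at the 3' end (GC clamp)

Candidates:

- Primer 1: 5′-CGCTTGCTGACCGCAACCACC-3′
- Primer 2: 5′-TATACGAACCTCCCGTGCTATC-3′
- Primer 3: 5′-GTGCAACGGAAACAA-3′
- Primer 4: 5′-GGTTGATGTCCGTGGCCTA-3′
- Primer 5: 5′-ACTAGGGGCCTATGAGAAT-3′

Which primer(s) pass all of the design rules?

Primer 2 only.

Primer 1 (21 nt, A=4 T=3 G=4 C=10): Tm = 64.9 + 41·(14 − 16.4)/21 = 60.2°C, outside 43.8–58.7°C ✗; length 21 ✓; 3' end CC has 2 G/C ✓ — fails.
Primer 2 (22 nt, A=5 T=6 G=3 C=8): Tm = 64.9 + 41·(11 − 16.4)/22 = 54.8°C ✓; length 22 ✓; 3' end TC has 1 G/C ✓ — passes.
Primer 3 (15 nt, A=7 T=1 G=4 C=3): Tm = 64.9 + 41·(7 − 16.4)/15 = 39.2°C, outside 43.8–58.7°C ✗; length 15, outside 17–22 ✗; 3' end AA has 0 G/C, need ≥1 ✗ — fails.
Primer 4 (19 nt, A=2 T=6 G=7 C=4): Tm = 64.9 + 41·(11 − 16.4)/19 = 53.2°C ✓; length 19 ✓; 3' end TA has 0 G/C, need ≥1 ✗ — fails.
Primer 5 (19 nt, A=6 T=4 G=6 C=3): Tm = 64.9 + 41·(9 − 16.4)/19 = 48.9°C ✓; length 19 ✓; 3' end AT has 0 G/C, need ≥1 ✗ — fails.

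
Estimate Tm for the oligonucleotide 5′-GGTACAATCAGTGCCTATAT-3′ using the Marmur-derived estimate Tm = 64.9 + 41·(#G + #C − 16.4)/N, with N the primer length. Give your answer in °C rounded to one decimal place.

47.7°C

Base counts: A=6, T=6, G=4, C=4; G+C = 8, N = 20.
Tm = 64.9 + 41·(8 − 16.4)/20 = 64.9 + -344.40/20 = 47.7°C.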